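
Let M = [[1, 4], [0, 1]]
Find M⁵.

M = I + N where N = [[0, 4], [0, 0]] is strictly upper-triangular, so N² = 0.
(I + N)⁵ = I + 5·N = [[1, 20], [0, 1]].

[[1, 20], [0, 1]]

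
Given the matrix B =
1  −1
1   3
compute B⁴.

[[−16, −32], [32, 48]]

B² = [[0, −4], [4, 8]]
B³ = [[−4, −12], [12, 20]]
B⁴ = [[−16, −32], [32, 48]]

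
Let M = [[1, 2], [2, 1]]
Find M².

[[5, 4], [4, 5]]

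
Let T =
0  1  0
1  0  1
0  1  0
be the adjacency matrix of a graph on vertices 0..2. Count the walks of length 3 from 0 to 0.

0

The number of length-3 walks from vertex 0 to vertex 0 is entry (0,0) of T³, where T is the adjacency matrix.
T² = [[1, 0, 1], [0, 2, 0], [1, 0, 1]]
T³ = [[0, 2, 0], [2, 0, 2], [0, 2, 0]]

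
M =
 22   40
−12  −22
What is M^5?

tr M = 0 and det M = −4, so the characteristic polynomial is λ² − (0)λ + (−4) with roots 2 and −2.
Eigenvectors give P = [[−2, −5], [1, 3]] with P⁻¹ = [[−3, −5], [1, 2]], and M = P·diag(2, −2)·P⁻¹.
Then M^5 = P·diag(32, −32)·P⁻¹ = [[−64, 160], [32, −96]] · [[−3, −5], [1, 2]] = [[352, 640], [−192, −352]].

[[352, 640], [−192, −352]]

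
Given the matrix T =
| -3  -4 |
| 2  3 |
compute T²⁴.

T² = I (check: tr T = 0 and det T = -1), so T²⁴ = I since 24 is even.

[[1, 0], [0, 1]]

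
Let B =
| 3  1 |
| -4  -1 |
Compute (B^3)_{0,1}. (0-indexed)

B^2 = [[5, 2], [-8, -3]]
B^3 = [[7, 3], [-12, -5]]

3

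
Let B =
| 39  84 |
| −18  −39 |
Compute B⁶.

[[729, 0], [0, 729]]

tr B = 0 and det B = −9, so the characteristic polynomial is λ² − (0)λ + (−9) with roots −3 and 3.
Eigenvectors give P = [[2, 7], [−1, −3]] with P⁻¹ = [[−3, −7], [1, 2]], and B = P·diag(−3, 3)·P⁻¹.
Then B⁶ = P·diag(729, 729)·P⁻¹ = [[1458, 5103], [−729, −2187]] · [[−3, −7], [1, 2]] = [[729, 0], [0, 729]].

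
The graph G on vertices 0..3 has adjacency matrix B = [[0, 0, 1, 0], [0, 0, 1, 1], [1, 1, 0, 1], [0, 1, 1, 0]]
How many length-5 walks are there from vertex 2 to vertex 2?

The number of length-5 walks from vertex 2 to vertex 2 is entry (2,2) of B⁵, where B is the adjacency matrix.
B² = [[1, 1, 0, 1], [1, 2, 1, 1], [0, 1, 3, 1], [1, 1, 1, 2]]
B³ = [[0, 1, 3, 1], [1, 2, 4, 3], [3, 4, 2, 4], [1, 3, 4, 2]]
B⁴ = [[3, 4, 2, 4], [4, 7, 6, 6], [2, 6, 11, 6], [4, 6, 6, 7]]
B⁵ = [[2, 6, 11, 6], [6, 12, 17, 13], [11, 17, 14, 17], [6, 13, 17, 12]]

14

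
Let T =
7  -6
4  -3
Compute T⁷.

[[6559, -6558], [4372, -4371]]

tr T = 4 and det T = 3, so the characteristic polynomial is λ² − (4)λ + (3) with roots 3 and 1.
Eigenvectors give P = [[3, 1], [2, 1]] with P⁻¹ = [[1, -1], [-2, 3]], and T = P·diag(3, 1)·P⁻¹.
Then T⁷ = P·diag(2187, 1)·P⁻¹ = [[6561, 1], [4374, 1]] · [[1, -1], [-2, 3]] = [[6559, -6558], [4372, -4371]].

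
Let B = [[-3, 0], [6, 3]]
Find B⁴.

[[81, 0], [0, 81]]

tr B = 0 and det B = -9, so the characteristic polynomial is λ² − (0)λ + (-9) with roots 3 and -3.
Eigenvectors give P = [[0, -1], [-1, 1]] with P⁻¹ = [[-1, -1], [-1, 0]], and B = P·diag(3, -3)·P⁻¹.
Then B⁴ = P·diag(81, 81)·P⁻¹ = [[0, -81], [-81, 81]] · [[-1, -1], [-1, 0]] = [[81, 0], [0, 81]].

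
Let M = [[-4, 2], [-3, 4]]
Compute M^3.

[[-40, 20], [-30, 40]]

M^2 = [[10, 0], [0, 10]]
M^3 = [[-40, 20], [-30, 40]]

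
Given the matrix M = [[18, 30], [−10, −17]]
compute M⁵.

tr M = 1 and det M = −6, so the characteristic polynomial is λ² − (1)λ + (−6) with roots −2 and 3.
Eigenvectors give P = [[−3, −2], [2, 1]] with P⁻¹ = [[1, 2], [−2, −3]], and M = P·diag(−2, 3)·P⁻¹.
Then M⁵ = P·diag(−32, 243)·P⁻¹ = [[96, −486], [−64, 243]] · [[1, 2], [−2, −3]] = [[1068, 1650], [−550, −857]].

[[1068, 1650], [−550, −857]]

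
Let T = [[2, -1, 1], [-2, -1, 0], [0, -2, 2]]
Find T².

[[6, -3, 4], [-2, 3, -2], [4, -2, 4]]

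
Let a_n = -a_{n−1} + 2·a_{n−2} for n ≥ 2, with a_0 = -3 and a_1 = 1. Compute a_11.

With companion matrix M = [[-1, 2], [1, 0]], [a_n, a_{n−1}]ᵀ = M·[a_{n−1}, a_{n−2}]ᵀ, so [a_11, a_10]ᵀ = M¹⁰·[a_1, a_0]ᵀ.
M¹⁰ = [[683, -682], [-341, 342]], giving [a_11, a_10]ᵀ = [[2729], [-1367]].

2729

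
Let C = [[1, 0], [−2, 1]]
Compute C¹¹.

[[1, 0], [−22, 1]]

C = I + N where N = [[0, 0], [−2, 0]] is strictly lower-triangular, so N² = 0.
(I + N)¹¹ = I + 11·N = [[1, 0], [−22, 1]].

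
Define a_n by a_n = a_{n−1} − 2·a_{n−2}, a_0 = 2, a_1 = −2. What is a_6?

With companion matrix A = [[1, −2], [1, 0]], [a_n, a_{n−1}]ᵀ = A·[a_{n−1}, a_{n−2}]ᵀ, so [a_6, a_5]ᵀ = A⁵·[a_1, a_0]ᵀ.
A⁵ = [[5, 2], [−1, 6]], giving [a_6, a_5]ᵀ = [[−6], [14]].

−6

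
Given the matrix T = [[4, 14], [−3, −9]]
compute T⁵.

tr T = −5 and det T = 6, so the characteristic polynomial is λ² − (−5)λ + (6) with roots −2 and −3.
Eigenvectors give P = [[7, −2], [−3, 1]] with P⁻¹ = [[1, 2], [3, 7]], and T = P·diag(−2, −3)·P⁻¹.
Then T⁵ = P·diag(−32, −243)·P⁻¹ = [[−224, 486], [96, −243]] · [[1, 2], [3, 7]] = [[1234, 2954], [−633, −1509]].

[[1234, 2954], [−633, −1509]]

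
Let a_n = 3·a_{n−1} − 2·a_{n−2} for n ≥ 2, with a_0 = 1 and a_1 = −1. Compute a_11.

−4093

With companion matrix Q = [[3, −2], [1, 0]], [a_n, a_{n−1}]ᵀ = Q·[a_{n−1}, a_{n−2}]ᵀ, so [a_11, a_10]ᵀ = Q¹⁰·[a_1, a_0]ᵀ.
Q¹⁰ = [[2047, −2046], [1023, −1022]], giving [a_11, a_10]ᵀ = [[−4093], [−2045]].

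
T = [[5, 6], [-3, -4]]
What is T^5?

[[65, 66], [-33, -34]]

tr T = 1 and det T = -2, so the characteristic polynomial is λ² − (1)λ + (-2) with roots -1 and 2.
Eigenvectors give P = [[-1, 2], [1, -1]] with P⁻¹ = [[1, 2], [1, 1]], and T = P·diag(-1, 2)·P⁻¹.
Then T^5 = P·diag(-1, 32)·P⁻¹ = [[1, 64], [-1, -32]] · [[1, 2], [1, 1]] = [[65, 66], [-33, -34]].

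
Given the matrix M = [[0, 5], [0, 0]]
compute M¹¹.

M is strictly triangular, hence nilpotent: M² = 0, so M¹¹ = 0.

[[0, 0], [0, 0]]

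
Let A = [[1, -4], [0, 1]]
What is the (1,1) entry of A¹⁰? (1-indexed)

1

A = I + N where N = [[0, -4], [0, 0]] is strictly upper-triangular, so N² = 0.
(I + N)¹⁰ = I + 10·N = [[1, -40], [0, 1]].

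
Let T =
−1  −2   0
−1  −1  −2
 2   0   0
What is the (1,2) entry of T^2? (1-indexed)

4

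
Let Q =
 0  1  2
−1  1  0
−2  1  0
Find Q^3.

Q^2 = [[−5, 3, 0], [−1, 0, −2], [−1, −1, −4]]
Q^3 = [[−3, −2, −10], [4, −3, −2], [9, −6, −2]]

[[−3, −2, −10], [4, −3, −2], [9, −6, −2]]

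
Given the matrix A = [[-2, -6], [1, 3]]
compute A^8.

A² = A (a projection; rank 1, trace 1), so A^8 = A.

[[-2, -6], [1, 3]]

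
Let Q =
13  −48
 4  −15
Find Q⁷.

[[6565, −26256], [2188, −8751]]

tr Q = −2 and det Q = −3, so the characteristic polynomial is λ² − (−2)λ + (−3) with roots 1 and −3.
Eigenvectors give P = [[4, 3], [1, 1]] with P⁻¹ = [[1, −3], [−1, 4]], and Q = P·diag(1, −3)·P⁻¹.
Then Q⁷ = P·diag(1, −2187)·P⁻¹ = [[4, −6561], [1, −2187]] · [[1, −3], [−1, 4]] = [[6565, −26256], [2188, −8751]].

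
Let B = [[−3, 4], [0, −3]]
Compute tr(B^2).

18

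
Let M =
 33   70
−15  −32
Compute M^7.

tr M = 1 and det M = −6, so the characteristic polynomial is λ² − (1)λ + (−6) with roots −2 and 3.
Eigenvectors give P = [[−2, 7], [1, −3]] with P⁻¹ = [[3, 7], [1, 2]], and M = P·diag(−2, 3)·P⁻¹.
Then M^7 = P·diag(−128, 2187)·P⁻¹ = [[256, 15309], [−128, −6561]] · [[3, 7], [1, 2]] = [[16077, 32410], [−6945, −14018]].

[[16077, 32410], [−6945, −14018]]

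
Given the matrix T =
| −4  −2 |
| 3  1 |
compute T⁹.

tr T = −3 and det T = 2, so the characteristic polynomial is λ² − (−3)λ + (2) with roots −2 and −1.
Eigenvectors give P = [[−1, −2], [1, 3]] with P⁻¹ = [[−3, −2], [1, 1]], and T = P·diag(−2, −1)·P⁻¹.
Then T⁹ = P·diag(−512, −1)·P⁻¹ = [[512, 2], [−512, −3]] · [[−3, −2], [1, 1]] = [[−1534, −1022], [1533, 1021]].

[[−1534, −1022], [1533, 1021]]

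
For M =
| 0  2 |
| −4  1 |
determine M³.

M² = [[−8, 2], [−4, −7]]
M³ = [[−8, −14], [28, −15]]

[[−8, −14], [28, −15]]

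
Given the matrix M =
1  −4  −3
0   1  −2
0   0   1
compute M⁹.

M = I + N where N = [[0, −4, −3], [0, 0, −2], [0, 0, 0]] is strictly upper-triangular, so N³ = 0.
(I + N)⁹ = I + 9·N + 36·N² = [[1, −36, 261], [0, 1, −18], [0, 0, 1]].

[[1, −36, 261], [0, 1, −18], [0, 0, 1]]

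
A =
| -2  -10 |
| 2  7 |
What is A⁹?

[[-76172, -191710], [38342, 96367]]

tr A = 5 and det A = 6, so the characteristic polynomial is λ² − (5)λ + (6) with roots 2 and 3.
Eigenvectors give P = [[-5, -2], [2, 1]] with P⁻¹ = [[-1, -2], [2, 5]], and A = P·diag(2, 3)·P⁻¹.
Then A⁹ = P·diag(512, 19683)·P⁻¹ = [[-2560, -39366], [1024, 19683]] · [[-1, -2], [2, 5]] = [[-76172, -191710], [38342, 96367]].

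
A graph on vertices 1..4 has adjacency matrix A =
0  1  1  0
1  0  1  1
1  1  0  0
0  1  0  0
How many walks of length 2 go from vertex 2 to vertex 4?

The number of length-2 walks from vertex 2 to vertex 4 is entry (2,4) of A², where A is the adjacency matrix.
A² = [[2, 1, 1, 1], [1, 3, 1, 0], [1, 1, 2, 1], [1, 0, 1, 1]]

0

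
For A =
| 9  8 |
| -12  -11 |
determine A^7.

[[4377, 4376], [-6564, -6563]]

tr A = -2 and det A = -3, so the characteristic polynomial is λ² − (-2)λ + (-3) with roots -3 and 1.
Eigenvectors give P = [[-2, -1], [3, 1]] with P⁻¹ = [[1, 1], [-3, -2]], and A = P·diag(-3, 1)·P⁻¹.
Then A^7 = P·diag(-2187, 1)·P⁻¹ = [[4374, -1], [-6561, 1]] · [[1, 1], [-3, -2]] = [[4377, 4376], [-6564, -6563]].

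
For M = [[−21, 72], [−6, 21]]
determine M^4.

tr M = 0 and det M = −9, so the characteristic polynomial is λ² − (0)λ + (−9) with roots −3 and 3.
Eigenvectors give P = [[4, 3], [1, 1]] with P⁻¹ = [[1, −3], [−1, 4]], and M = P·diag(−3, 3)·P⁻¹.
Then M^4 = P·diag(81, 81)·P⁻¹ = [[324, 243], [81, 81]] · [[1, −3], [−1, 4]] = [[81, 0], [0, 81]].

[[81, 0], [0, 81]]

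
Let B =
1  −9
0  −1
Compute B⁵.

[[1, −9], [0, −1]]

B² = I (check: tr B = 0 and det B = −1), so B⁵ = B since 5 is odd.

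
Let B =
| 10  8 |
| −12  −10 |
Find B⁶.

tr B = 0 and det B = −4, so the characteristic polynomial is λ² − (0)λ + (−4) with roots 2 and −2.
Eigenvectors give P = [[−1, −2], [1, 3]] with P⁻¹ = [[−3, −2], [1, 1]], and B = P·diag(2, −2)·P⁻¹.
Then B⁶ = P·diag(64, 64)·P⁻¹ = [[−64, −128], [64, 192]] · [[−3, −2], [1, 1]] = [[64, 0], [0, 64]].

[[64, 0], [0, 64]]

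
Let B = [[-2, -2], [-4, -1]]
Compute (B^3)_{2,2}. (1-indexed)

B^2 = [[12, 6], [12, 9]]
B^3 = [[-48, -30], [-60, -33]]

-33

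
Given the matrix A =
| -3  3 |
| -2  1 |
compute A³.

[[3, 3], [-2, 7]]

A² = [[3, -6], [4, -5]]
A³ = [[3, 3], [-2, 7]]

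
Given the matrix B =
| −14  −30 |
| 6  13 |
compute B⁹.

[[−2564, −5130], [1026, 2053]]

tr B = −1 and det B = −2, so the characteristic polynomial is λ² − (−1)λ + (−2) with roots −2 and 1.
Eigenvectors give P = [[5, −2], [−2, 1]] with P⁻¹ = [[1, 2], [2, 5]], and B = P·diag(−2, 1)·P⁻¹.
Then B⁹ = P·diag(−512, 1)·P⁻¹ = [[−2560, −2], [1024, 1]] · [[1, 2], [2, 5]] = [[−2564, −5130], [1026, 2053]].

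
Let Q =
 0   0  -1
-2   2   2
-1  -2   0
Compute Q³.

Q² = [[1, 2, 0], [-6, 0, 6], [4, -4, -3]]
Q³ = [[-4, 4, 3], [-6, -12, 6], [11, -2, -12]]

[[-4, 4, 3], [-6, -12, 6], [11, -2, -12]]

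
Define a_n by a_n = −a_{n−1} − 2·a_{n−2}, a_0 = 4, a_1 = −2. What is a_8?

−62

With companion matrix M = [[−1, −2], [1, 0]], [a_n, a_{n−1}]ᵀ = M·[a_{n−1}, a_{n−2}]ᵀ, so [a_8, a_7]ᵀ = M^7·[a_1, a_0]ᵀ.
M^7 = [[3, −14], [7, 10]], giving [a_8, a_7]ᵀ = [[−62], [26]].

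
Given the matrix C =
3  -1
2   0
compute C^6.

tr C = 3 and det C = 2, so the characteristic polynomial is λ² − (3)λ + (2) with roots 1 and 2.
Eigenvectors give P = [[-1, 1], [-2, 1]] with P⁻¹ = [[1, -1], [2, -1]], and C = P·diag(1, 2)·P⁻¹.
Then C^6 = P·diag(1, 64)·P⁻¹ = [[-1, 64], [-2, 64]] · [[1, -1], [2, -1]] = [[127, -63], [126, -62]].

[[127, -63], [126, -62]]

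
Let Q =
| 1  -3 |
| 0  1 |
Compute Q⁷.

Q = I + N where N = [[0, -3], [0, 0]] is strictly upper-triangular, so N² = 0.
(I + N)⁷ = I + 7·N = [[1, -21], [0, 1]].

[[1, -21], [0, 1]]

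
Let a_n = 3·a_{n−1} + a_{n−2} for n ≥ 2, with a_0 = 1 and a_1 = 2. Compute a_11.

With companion matrix Q = [[3, 1], [1, 0]], [a_n, a_{n−1}]ᵀ = Q·[a_{n−1}, a_{n−2}]ᵀ, so [a_11, a_10]ᵀ = Q^10·[a_1, a_0]ᵀ.
Q^10 = [[141481, 42837], [42837, 12970]], giving [a_11, a_10]ᵀ = [[325799], [98644]].

325799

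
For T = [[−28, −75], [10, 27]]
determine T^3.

[[−202, −525], [70, 183]]

tr T = −1 and det T = −6, so the characteristic polynomial is λ² − (−1)λ + (−6) with roots −3 and 2.
Eigenvectors give P = [[−3, −5], [1, 2]] with P⁻¹ = [[−2, −5], [1, 3]], and T = P·diag(−3, 2)·P⁻¹.
Then T^3 = P·diag(−27, 8)·P⁻¹ = [[81, −40], [−27, 16]] · [[−2, −5], [1, 3]] = [[−202, −525], [70, 183]].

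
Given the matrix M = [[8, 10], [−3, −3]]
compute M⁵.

tr M = 5 and det M = 6, so the characteristic polynomial is λ² − (5)λ + (6) with roots 2 and 3.
Eigenvectors give P = [[5, −2], [−3, 1]] with P⁻¹ = [[−1, −2], [−3, −5]], and M = P·diag(2, 3)·P⁻¹.
Then M⁵ = P·diag(32, 243)·P⁻¹ = [[160, −486], [−96, 243]] · [[−1, −2], [−3, −5]] = [[1298, 2110], [−633, −1023]].

[[1298, 2110], [−633, −1023]]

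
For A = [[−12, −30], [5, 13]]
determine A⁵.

tr A = 1 and det A = −6, so the characteristic polynomial is λ² − (1)λ + (−6) with roots 3 and −2.
Eigenvectors give P = [[−2, −3], [1, 1]] with P⁻¹ = [[1, 3], [−1, −2]], and A = P·diag(3, −2)·P⁻¹.
Then A⁵ = P·diag(243, −32)·P⁻¹ = [[−486, 96], [243, −32]] · [[1, 3], [−1, −2]] = [[−582, −1650], [275, 793]].

[[−582, −1650], [275, 793]]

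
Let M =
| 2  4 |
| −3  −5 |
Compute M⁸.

tr M = −3 and det M = 2, so the characteristic polynomial is λ² − (−3)λ + (2) with roots −2 and −1.
Eigenvectors give P = [[−1, 4], [1, −3]] with P⁻¹ = [[3, 4], [1, 1]], and M = P·diag(−2, −1)·P⁻¹.
Then M⁸ = P·diag(256, 1)·P⁻¹ = [[−256, 4], [256, −3]] · [[3, 4], [1, 1]] = [[−764, −1020], [765, 1021]].

[[−764, −1020], [765, 1021]]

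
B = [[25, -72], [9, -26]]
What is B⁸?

[[-2039, 6120], [-765, 2296]]

tr B = -1 and det B = -2, so the characteristic polynomial is λ² − (-1)λ + (-2) with roots -2 and 1.
Eigenvectors give P = [[-8, 3], [-3, 1]] with P⁻¹ = [[1, -3], [3, -8]], and B = P·diag(-2, 1)·P⁻¹.
Then B⁸ = P·diag(256, 1)·P⁻¹ = [[-2048, 3], [-768, 1]] · [[1, -3], [3, -8]] = [[-2039, 6120], [-765, 2296]].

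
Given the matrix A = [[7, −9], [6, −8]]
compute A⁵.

tr A = −1 and det A = −2, so the characteristic polynomial is λ² − (−1)λ + (−2) with roots −2 and 1.
Eigenvectors give P = [[−1, 3], [−1, 2]] with P⁻¹ = [[2, −3], [1, −1]], and A = P·diag(−2, 1)·P⁻¹.
Then A⁵ = P·diag(−32, 1)·P⁻¹ = [[32, 3], [32, 2]] · [[2, −3], [1, −1]] = [[67, −99], [66, −98]].

[[67, −99], [66, −98]]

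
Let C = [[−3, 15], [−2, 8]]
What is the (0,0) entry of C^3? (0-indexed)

tr C = 5 and det C = 6, so the characteristic polynomial is λ² − (5)λ + (6) with roots 3 and 2.
Eigenvectors give P = [[5, 3], [2, 1]] with P⁻¹ = [[−1, 3], [2, −5]], and C = P·diag(3, 2)·P⁻¹.
Then C^3 = P·diag(27, 8)·P⁻¹ = [[135, 24], [54, 8]] · [[−1, 3], [2, −5]] = [[−87, 285], [−38, 122]].

−87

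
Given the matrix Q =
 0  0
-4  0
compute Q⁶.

[[0, 0], [0, 0]]

Q is strictly triangular, hence nilpotent: Q² = 0, so Q⁶ = 0.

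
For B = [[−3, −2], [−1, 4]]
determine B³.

B² = [[11, −2], [−1, 18]]
B³ = [[−31, −30], [−15, 74]]

[[−31, −30], [−15, 74]]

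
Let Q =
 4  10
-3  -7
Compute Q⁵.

[[154, 310], [-93, -187]]

tr Q = -3 and det Q = 2, so the characteristic polynomial is λ² − (-3)λ + (2) with roots -1 and -2.
Eigenvectors give P = [[-2, -5], [1, 3]] with P⁻¹ = [[-3, -5], [1, 2]], and Q = P·diag(-1, -2)·P⁻¹.
Then Q⁵ = P·diag(-1, -32)·P⁻¹ = [[2, 160], [-1, -96]] · [[-3, -5], [1, 2]] = [[154, 310], [-93, -187]].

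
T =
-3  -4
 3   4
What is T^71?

[[-3, -4], [3, 4]]

T² = T (a projection; rank 1, trace 1), so T^71 = T.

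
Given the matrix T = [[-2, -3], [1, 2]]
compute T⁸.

T² = I (check: tr T = 0 and det T = -1), so T⁸ = I since 8 is even.

[[1, 0], [0, 1]]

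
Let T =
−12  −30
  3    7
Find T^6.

tr T = −5 and det T = 6, so the characteristic polynomial is λ² − (−5)λ + (6) with roots −3 and −2.
Eigenvectors give P = [[10, −3], [−3, 1]] with P⁻¹ = [[1, 3], [3, 10]], and T = P·diag(−3, −2)·P⁻¹.
Then T^6 = P·diag(729, 64)·P⁻¹ = [[7290, −192], [−2187, 64]] · [[1, 3], [3, 10]] = [[6714, 19950], [−1995, −5921]].

[[6714, 19950], [−1995, −5921]]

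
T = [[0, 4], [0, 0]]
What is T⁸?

[[0, 0], [0, 0]]

T is strictly triangular, hence nilpotent: T² = 0, so T⁸ = 0.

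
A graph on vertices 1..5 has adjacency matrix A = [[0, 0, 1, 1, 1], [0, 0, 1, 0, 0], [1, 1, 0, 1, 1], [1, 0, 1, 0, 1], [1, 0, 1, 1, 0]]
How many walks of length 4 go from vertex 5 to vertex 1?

The number of length-4 walks from vertex 5 to vertex 1 is entry (5,1) of A⁴, where A is the adjacency matrix.
A² = [[3, 1, 2, 2, 2], [1, 1, 0, 1, 1], [2, 0, 4, 2, 2], [2, 1, 2, 3, 2], [2, 1, 2, 2, 3]]
A³ = [[6, 2, 8, 7, 7], [2, 0, 4, 2, 2], [8, 4, 6, 8, 8], [7, 2, 8, 6, 7], [7, 2, 8, 7, 6]]
A⁴ = [[22, 8, 22, 21, 21], [8, 4, 6, 8, 8], [22, 6, 28, 22, 22], [21, 8, 22, 22, 21], [21, 8, 22, 21, 22]]

21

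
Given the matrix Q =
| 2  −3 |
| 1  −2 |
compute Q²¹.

Q² = I (check: tr Q = 0 and det Q = −1), so Q²¹ = Q since 21 is odd.

[[2, −3], [1, −2]]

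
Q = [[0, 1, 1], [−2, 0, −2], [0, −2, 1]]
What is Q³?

[[4, 0, 1], [−4, 8, −8], [4, −6, 13]]

Q² = [[−2, −2, −1], [0, 2, −4], [4, −2, 5]]
Q³ = [[4, 0, 1], [−4, 8, −8], [4, −6, 13]]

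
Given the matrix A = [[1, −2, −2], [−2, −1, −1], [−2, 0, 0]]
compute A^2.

[[9, 0, 0], [2, 5, 5], [−2, 4, 4]]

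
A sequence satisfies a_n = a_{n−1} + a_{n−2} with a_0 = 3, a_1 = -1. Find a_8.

18

With companion matrix C = [[1, 1], [1, 0]], [a_n, a_{n−1}]ᵀ = C·[a_{n−1}, a_{n−2}]ᵀ, so [a_8, a_7]ᵀ = C^7·[a_1, a_0]ᵀ.
C^7 = [[21, 13], [13, 8]], giving [a_8, a_7]ᵀ = [[18], [11]].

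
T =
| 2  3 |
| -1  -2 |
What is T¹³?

T² = I (check: tr T = 0 and det T = -1), so T¹³ = T since 13 is odd.

[[2, 3], [-1, -2]]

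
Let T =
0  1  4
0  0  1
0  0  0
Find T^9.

[[0, 0, 0], [0, 0, 0], [0, 0, 0]]

T is strictly triangular, hence nilpotent: T^3 = 0, so T^9 = 0.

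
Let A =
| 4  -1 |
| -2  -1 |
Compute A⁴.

A² = [[18, -3], [-6, 3]]
A³ = [[78, -15], [-30, 3]]
A⁴ = [[342, -63], [-126, 27]]

[[342, -63], [-126, 27]]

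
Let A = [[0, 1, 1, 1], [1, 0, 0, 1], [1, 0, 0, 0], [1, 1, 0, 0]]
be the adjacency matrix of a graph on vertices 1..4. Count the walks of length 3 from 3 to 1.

3

The number of length-3 walks from vertex 3 to vertex 1 is entry (3,1) of A³, where A is the adjacency matrix.
A² = [[3, 1, 0, 1], [1, 2, 1, 1], [0, 1, 1, 1], [1, 1, 1, 2]]
A³ = [[2, 4, 3, 4], [4, 2, 1, 3], [3, 1, 0, 1], [4, 3, 1, 2]]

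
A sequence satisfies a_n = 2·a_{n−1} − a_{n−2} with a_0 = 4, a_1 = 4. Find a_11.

4

With companion matrix C = [[2, −1], [1, 0]], [a_n, a_{n−1}]ᵀ = C·[a_{n−1}, a_{n−2}]ᵀ, so [a_11, a_10]ᵀ = C¹⁰·[a_1, a_0]ᵀ.
C¹⁰ = [[11, −10], [10, −9]], giving [a_11, a_10]ᵀ = [[4], [4]].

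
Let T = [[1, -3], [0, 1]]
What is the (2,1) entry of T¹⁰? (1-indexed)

0

T = I + N where N = [[0, -3], [0, 0]] is strictly upper-triangular, so N² = 0.
(I + N)¹⁰ = I + 10·N = [[1, -30], [0, 1]].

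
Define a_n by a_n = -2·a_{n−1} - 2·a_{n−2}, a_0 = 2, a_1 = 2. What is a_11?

192

With companion matrix A = [[-2, -2], [1, 0]], [a_n, a_{n−1}]ᵀ = A·[a_{n−1}, a_{n−2}]ᵀ, so [a_11, a_10]ᵀ = A^10·[a_1, a_0]ᵀ.
A^10 = [[32, 64], [-32, -32]], giving [a_11, a_10]ᵀ = [[192], [-128]].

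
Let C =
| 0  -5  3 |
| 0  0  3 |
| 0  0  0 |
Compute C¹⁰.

[[0, 0, 0], [0, 0, 0], [0, 0, 0]]

C is strictly triangular, hence nilpotent: C³ = 0, so C¹⁰ = 0.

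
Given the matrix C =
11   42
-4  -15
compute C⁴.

[[-479, -1680], [160, 561]]

tr C = -4 and det C = 3, so the characteristic polynomial is λ² − (-4)λ + (3) with roots -3 and -1.
Eigenvectors give P = [[-3, 7], [1, -2]] with P⁻¹ = [[2, 7], [1, 3]], and C = P·diag(-3, -1)·P⁻¹.
Then C⁴ = P·diag(81, 1)·P⁻¹ = [[-243, 7], [81, -2]] · [[2, 7], [1, 3]] = [[-479, -1680], [160, 561]].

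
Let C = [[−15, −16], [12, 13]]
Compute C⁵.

[[−975, −976], [732, 733]]

tr C = −2 and det C = −3, so the characteristic polynomial is λ² − (−2)λ + (−3) with roots −3 and 1.
Eigenvectors give P = [[4, −1], [−3, 1]] with P⁻¹ = [[1, 1], [3, 4]], and C = P·diag(−3, 1)·P⁻¹.
Then C⁵ = P·diag(−243, 1)·P⁻¹ = [[−972, −1], [729, 1]] · [[1, 1], [3, 4]] = [[−975, −976], [732, 733]].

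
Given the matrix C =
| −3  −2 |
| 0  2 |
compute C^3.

[[−27, −14], [0, 8]]

C^2 = [[9, 2], [0, 4]]
C^3 = [[−27, −14], [0, 8]]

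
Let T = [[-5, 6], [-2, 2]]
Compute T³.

[[-29, 42], [-14, 20]]

tr T = -3 and det T = 2, so the characteristic polynomial is λ² − (-3)λ + (2) with roots -2 and -1.
Eigenvectors give P = [[-2, -3], [-1, -2]] with P⁻¹ = [[-2, 3], [1, -2]], and T = P·diag(-2, -1)·P⁻¹.
Then T³ = P·diag(-8, -1)·P⁻¹ = [[16, 3], [8, 2]] · [[-2, 3], [1, -2]] = [[-29, 42], [-14, 20]].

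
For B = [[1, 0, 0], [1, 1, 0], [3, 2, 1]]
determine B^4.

[[1, 0, 0], [4, 1, 0], [24, 8, 1]]

B = I + N where N = [[0, 0, 0], [1, 0, 0], [3, 2, 0]] is strictly lower-triangular, so N^3 = 0.
(I + N)^4 = I + 4·N + 6·N^2 = [[1, 0, 0], [4, 1, 0], [24, 8, 1]].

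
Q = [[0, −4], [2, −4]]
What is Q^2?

[[−8, 16], [−8, 8]]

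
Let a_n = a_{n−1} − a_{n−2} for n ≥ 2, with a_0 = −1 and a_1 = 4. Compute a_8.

With companion matrix A = [[1, −1], [1, 0]], [a_n, a_{n−1}]ᵀ = A·[a_{n−1}, a_{n−2}]ᵀ, so [a_8, a_7]ᵀ = A⁷·[a_1, a_0]ᵀ.
A⁷ = [[1, −1], [1, 0]], giving [a_8, a_7]ᵀ = [[5], [4]].

5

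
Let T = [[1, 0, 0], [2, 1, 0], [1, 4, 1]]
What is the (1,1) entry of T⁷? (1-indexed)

T = I + N where N = [[0, 0, 0], [2, 0, 0], [1, 4, 0]] is strictly lower-triangular, so N³ = 0.
(I + N)⁷ = I + 7·N + 21·N² = [[1, 0, 0], [14, 1, 0], [175, 28, 1]].

1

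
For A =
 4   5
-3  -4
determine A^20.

[[1, 0], [0, 1]]

A² = I (check: tr A = 0 and det A = -1), so A^20 = I since 20 is even.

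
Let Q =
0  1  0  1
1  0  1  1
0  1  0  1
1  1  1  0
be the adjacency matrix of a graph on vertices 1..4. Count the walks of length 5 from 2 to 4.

33

The number of length-5 walks from vertex 2 to vertex 4 is entry (2,4) of Q⁵, where Q is the adjacency matrix.
Q² = [[2, 1, 2, 1], [1, 3, 1, 2], [2, 1, 2, 1], [1, 2, 1, 3]]
Q³ = [[2, 5, 2, 5], [5, 4, 5, 5], [2, 5, 2, 5], [5, 5, 5, 4]]
Q⁴ = [[10, 9, 10, 9], [9, 15, 9, 14], [10, 9, 10, 9], [9, 14, 9, 15]]
Q⁵ = [[18, 29, 18, 29], [29, 32, 29, 33], [18, 29, 18, 29], [29, 33, 29, 32]]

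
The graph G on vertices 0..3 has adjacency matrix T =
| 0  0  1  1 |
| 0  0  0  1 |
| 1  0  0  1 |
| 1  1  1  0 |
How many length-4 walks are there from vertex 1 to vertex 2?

The number of length-4 walks from vertex 1 to vertex 2 is entry (1,2) of T⁴, where T is the adjacency matrix.
T² = [[2, 1, 1, 1], [1, 1, 1, 0], [1, 1, 2, 1], [1, 0, 1, 3]]
T³ = [[2, 1, 3, 4], [1, 0, 1, 3], [3, 1, 2, 4], [4, 3, 4, 2]]
T⁴ = [[7, 4, 6, 6], [4, 3, 4, 2], [6, 4, 7, 6], [6, 2, 6, 11]]

4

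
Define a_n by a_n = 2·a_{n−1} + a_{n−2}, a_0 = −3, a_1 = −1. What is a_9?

−2209

With companion matrix B = [[2, 1], [1, 0]], [a_n, a_{n−1}]ᵀ = B·[a_{n−1}, a_{n−2}]ᵀ, so [a_9, a_8]ᵀ = B^8·[a_1, a_0]ᵀ.
B^8 = [[985, 408], [408, 169]], giving [a_9, a_8]ᵀ = [[−2209], [−915]].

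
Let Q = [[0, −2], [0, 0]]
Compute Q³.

Q is strictly triangular, hence nilpotent: Q² = 0, so Q³ = 0.

[[0, 0], [0, 0]]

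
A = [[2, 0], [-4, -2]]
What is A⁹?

tr A = 0 and det A = -4, so the characteristic polynomial is λ² − (0)λ + (-4) with roots -2 and 2.
Eigenvectors give P = [[0, -1], [1, 1]] with P⁻¹ = [[1, 1], [-1, 0]], and A = P·diag(-2, 2)·P⁻¹.
Then A⁹ = P·diag(-512, 512)·P⁻¹ = [[0, -512], [-512, 512]] · [[1, 1], [-1, 0]] = [[512, 0], [-1024, -512]].

[[512, 0], [-1024, -512]]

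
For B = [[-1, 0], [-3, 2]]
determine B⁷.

tr B = 1 and det B = -2, so the characteristic polynomial is λ² − (1)λ + (-2) with roots -1 and 2.
Eigenvectors give P = [[1, 0], [1, 1]] with P⁻¹ = [[1, 0], [-1, 1]], and B = P·diag(-1, 2)·P⁻¹.
Then B⁷ = P·diag(-1, 128)·P⁻¹ = [[-1, 0], [-1, 128]] · [[1, 0], [-1, 1]] = [[-1, 0], [-129, 128]].

[[-1, 0], [-129, 128]]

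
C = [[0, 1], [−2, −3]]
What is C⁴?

[[−14, −15], [30, 31]]

tr C = −3 and det C = 2, so the characteristic polynomial is λ² − (−3)λ + (2) with roots −1 and −2.
Eigenvectors give P = [[1, −1], [−1, 2]] with P⁻¹ = [[2, 1], [1, 1]], and C = P·diag(−1, −2)·P⁻¹.
Then C⁴ = P·diag(1, 16)·P⁻¹ = [[1, −16], [−1, 32]] · [[2, 1], [1, 1]] = [[−14, −15], [30, 31]].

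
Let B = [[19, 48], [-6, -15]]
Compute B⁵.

tr B = 4 and det B = 3, so the characteristic polynomial is λ² − (4)λ + (3) with roots 3 and 1.
Eigenvectors give P = [[-3, -8], [1, 3]] with P⁻¹ = [[-3, -8], [1, 3]], and B = P·diag(3, 1)·P⁻¹.
Then B⁵ = P·diag(243, 1)·P⁻¹ = [[-729, -8], [243, 3]] · [[-3, -8], [1, 3]] = [[2179, 5808], [-726, -1935]].

[[2179, 5808], [-726, -1935]]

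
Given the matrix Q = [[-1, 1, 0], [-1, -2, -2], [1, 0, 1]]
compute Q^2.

[[0, -3, -2], [1, 3, 2], [0, 1, 1]]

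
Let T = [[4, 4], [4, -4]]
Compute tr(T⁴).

T² = [[32, 0], [0, 32]]
T³ = [[128, 128], [128, -128]]
T⁴ = [[1024, 0], [0, 1024]]

2048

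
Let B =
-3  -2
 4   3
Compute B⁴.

[[1, 0], [0, 1]]

B² = I (check: tr B = 0 and det B = -1), so B⁴ = I since 4 is even.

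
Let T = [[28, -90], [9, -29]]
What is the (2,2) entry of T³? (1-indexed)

-89

tr T = -1 and det T = -2, so the characteristic polynomial is λ² − (-1)λ + (-2) with roots 1 and -2.
Eigenvectors give P = [[10, 3], [3, 1]] with P⁻¹ = [[1, -3], [-3, 10]], and T = P·diag(1, -2)·P⁻¹.
Then T³ = P·diag(1, -8)·P⁻¹ = [[10, -24], [3, -8]] · [[1, -3], [-3, 10]] = [[82, -270], [27, -89]].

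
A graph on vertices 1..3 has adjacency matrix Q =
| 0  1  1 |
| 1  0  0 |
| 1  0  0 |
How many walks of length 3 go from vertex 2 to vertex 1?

The number of length-3 walks from vertex 2 to vertex 1 is entry (2,1) of Q³, where Q is the adjacency matrix.
Q² = [[2, 0, 0], [0, 1, 1], [0, 1, 1]]
Q³ = [[0, 2, 2], [2, 0, 0], [2, 0, 0]]

2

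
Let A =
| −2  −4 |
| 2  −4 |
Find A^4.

[[−272, 96], [−48, −224]]

A^2 = [[−4, 24], [−12, 8]]
A^3 = [[56, −80], [40, 16]]
A^4 = [[−272, 96], [−48, −224]]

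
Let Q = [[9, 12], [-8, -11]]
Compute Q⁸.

tr Q = -2 and det Q = -3, so the characteristic polynomial is λ² − (-2)λ + (-3) with roots 1 and -3.
Eigenvectors give P = [[-3, 1], [2, -1]] with P⁻¹ = [[-1, -1], [-2, -3]], and Q = P·diag(1, -3)·P⁻¹.
Then Q⁸ = P·diag(1, 6561)·P⁻¹ = [[-3, 6561], [2, -6561]] · [[-1, -1], [-2, -3]] = [[-13119, -19680], [13120, 19681]].

[[-13119, -19680], [13120, 19681]]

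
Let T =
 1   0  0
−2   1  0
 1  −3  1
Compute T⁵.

T = I + N where N = [[0, 0, 0], [−2, 0, 0], [1, −3, 0]] is strictly lower-triangular, so N³ = 0.
(I + N)⁵ = I + 5·N + 10·N² = [[1, 0, 0], [−10, 1, 0], [65, −15, 1]].

[[1, 0, 0], [−10, 1, 0], [65, −15, 1]]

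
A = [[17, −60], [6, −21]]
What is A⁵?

tr A = −4 and det A = 3, so the characteristic polynomial is λ² − (−4)λ + (3) with roots −3 and −1.
Eigenvectors give P = [[−3, 10], [−1, 3]] with P⁻¹ = [[3, −10], [1, −3]], and A = P·diag(−3, −1)·P⁻¹.
Then A⁵ = P·diag(−243, −1)·P⁻¹ = [[729, −10], [243, −3]] · [[3, −10], [1, −3]] = [[2177, −7260], [726, −2421]].

[[2177, −7260], [726, −2421]]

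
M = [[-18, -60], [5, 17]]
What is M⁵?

[[-1068, -3300], [275, 857]]

tr M = -1 and det M = -6, so the characteristic polynomial is λ² − (-1)λ + (-6) with roots 2 and -3.
Eigenvectors give P = [[-3, -4], [1, 1]] with P⁻¹ = [[1, 4], [-1, -3]], and M = P·diag(2, -3)·P⁻¹.
Then M⁵ = P·diag(32, -243)·P⁻¹ = [[-96, 972], [32, -243]] · [[1, 4], [-1, -3]] = [[-1068, -3300], [275, 857]].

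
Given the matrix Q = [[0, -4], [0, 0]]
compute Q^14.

Q is strictly triangular, hence nilpotent: Q^2 = 0, so Q^14 = 0.

[[0, 0], [0, 0]]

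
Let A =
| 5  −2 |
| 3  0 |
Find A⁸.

tr A = 5 and det A = 6, so the characteristic polynomial is λ² − (5)λ + (6) with roots 2 and 3.
Eigenvectors give P = [[−2, 1], [−3, 1]] with P⁻¹ = [[1, −1], [3, −2]], and A = P·diag(2, 3)·P⁻¹.
Then A⁸ = P·diag(256, 6561)·P⁻¹ = [[−512, 6561], [−768, 6561]] · [[1, −1], [3, −2]] = [[19171, −12610], [18915, −12354]].

[[19171, −12610], [18915, −12354]]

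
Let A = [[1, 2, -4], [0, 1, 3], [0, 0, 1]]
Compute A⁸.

[[1, 16, 136], [0, 1, 24], [0, 0, 1]]

A = I + N where N = [[0, 2, -4], [0, 0, 3], [0, 0, 0]] is strictly upper-triangular, so N³ = 0.
(I + N)⁸ = I + 8·N + 28·N² = [[1, 16, 136], [0, 1, 24], [0, 0, 1]].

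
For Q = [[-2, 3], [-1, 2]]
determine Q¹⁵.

Q² = I (check: tr Q = 0 and det Q = -1), so Q¹⁵ = Q since 15 is odd.

[[-2, 3], [-1, 2]]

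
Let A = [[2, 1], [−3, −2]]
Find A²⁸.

[[1, 0], [0, 1]]

A² = I (check: tr A = 0 and det A = −1), so A²⁸ = I since 28 is even.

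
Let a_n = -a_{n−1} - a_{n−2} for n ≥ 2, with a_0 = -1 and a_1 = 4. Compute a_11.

-3

With companion matrix C = [[-1, -1], [1, 0]], [a_n, a_{n−1}]ᵀ = C·[a_{n−1}, a_{n−2}]ᵀ, so [a_11, a_10]ᵀ = C^10·[a_1, a_0]ᵀ.
C^10 = [[-1, -1], [1, 0]], giving [a_11, a_10]ᵀ = [[-3], [4]].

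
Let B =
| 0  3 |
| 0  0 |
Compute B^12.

[[0, 0], [0, 0]]

B is strictly triangular, hence nilpotent: B^2 = 0, so B^12 = 0.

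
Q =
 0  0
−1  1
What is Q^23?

Q² = Q (a projection; rank 1, trace 1), so Q^23 = Q.

[[0, 0], [−1, 1]]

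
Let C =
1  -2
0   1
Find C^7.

[[1, -14], [0, 1]]

C = I + N where N = [[0, -2], [0, 0]] is strictly upper-triangular, so N^2 = 0.
(I + N)^7 = I + 7·N = [[1, -14], [0, 1]].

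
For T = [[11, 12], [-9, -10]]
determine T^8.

[[1021, 1020], [-765, -764]]

tr T = 1 and det T = -2, so the characteristic polynomial is λ² − (1)λ + (-2) with roots 2 and -1.
Eigenvectors give P = [[4, 1], [-3, -1]] with P⁻¹ = [[1, 1], [-3, -4]], and T = P·diag(2, -1)·P⁻¹.
Then T^8 = P·diag(256, 1)·P⁻¹ = [[1024, 1], [-768, -1]] · [[1, 1], [-3, -4]] = [[1021, 1020], [-765, -764]].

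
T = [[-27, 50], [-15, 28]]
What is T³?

[[-183, 350], [-105, 202]]

tr T = 1 and det T = -6, so the characteristic polynomial is λ² − (1)λ + (-6) with roots 3 and -2.
Eigenvectors give P = [[-5, 2], [-3, 1]] with P⁻¹ = [[1, -2], [3, -5]], and T = P·diag(3, -2)·P⁻¹.
Then T³ = P·diag(27, -8)·P⁻¹ = [[-135, -16], [-81, -8]] · [[1, -2], [3, -5]] = [[-183, 350], [-105, 202]].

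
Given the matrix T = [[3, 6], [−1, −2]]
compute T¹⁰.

[[3, 6], [−1, −2]]

T² = T (a projection; rank 1, trace 1), so T¹⁰ = T.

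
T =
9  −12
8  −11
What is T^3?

[[57, −84], [56, −83]]

tr T = −2 and det T = −3, so the characteristic polynomial is λ² − (−2)λ + (−3) with roots 1 and −3.
Eigenvectors give P = [[3, 1], [2, 1]] with P⁻¹ = [[1, −1], [−2, 3]], and T = P·diag(1, −3)·P⁻¹.
Then T^3 = P·diag(1, −27)·P⁻¹ = [[3, −27], [2, −27]] · [[1, −1], [−2, 3]] = [[57, −84], [56, −83]].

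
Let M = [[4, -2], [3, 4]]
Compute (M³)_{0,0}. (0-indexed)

M² = [[10, -16], [24, 10]]
M³ = [[-8, -84], [126, -8]]

-8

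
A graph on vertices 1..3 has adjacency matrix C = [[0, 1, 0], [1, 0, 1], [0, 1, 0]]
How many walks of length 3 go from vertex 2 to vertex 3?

2

The number of length-3 walks from vertex 2 to vertex 3 is entry (2,3) of C³, where C is the adjacency matrix.
C² = [[1, 0, 1], [0, 2, 0], [1, 0, 1]]
C³ = [[0, 2, 0], [2, 0, 2], [0, 2, 0]]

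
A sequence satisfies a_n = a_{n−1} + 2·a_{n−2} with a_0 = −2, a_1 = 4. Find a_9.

344

With companion matrix Q = [[1, 2], [1, 0]], [a_n, a_{n−1}]ᵀ = Q·[a_{n−1}, a_{n−2}]ᵀ, so [a_9, a_8]ᵀ = Q⁸·[a_1, a_0]ᵀ.
Q⁸ = [[171, 170], [85, 86]], giving [a_9, a_8]ᵀ = [[344], [168]].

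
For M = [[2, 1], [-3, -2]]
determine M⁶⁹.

M² = I (check: tr M = 0 and det M = -1), so M⁶⁹ = M since 69 is odd.

[[2, 1], [-3, -2]]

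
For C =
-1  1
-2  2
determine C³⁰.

[[-1, 1], [-2, 2]]

C² = C (a projection; rank 1, trace 1), so C³⁰ = C.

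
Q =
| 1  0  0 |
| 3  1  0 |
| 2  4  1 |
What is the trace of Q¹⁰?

Q = I + N where N = [[0, 0, 0], [3, 0, 0], [2, 4, 0]] is strictly lower-triangular, so N³ = 0.
(I + N)¹⁰ = I + 10·N + 45·N² = [[1, 0, 0], [30, 1, 0], [560, 40, 1]].

3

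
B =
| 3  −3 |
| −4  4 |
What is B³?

B² = [[21, −21], [−28, 28]]
B³ = [[147, −147], [−196, 196]]

[[147, −147], [−196, 196]]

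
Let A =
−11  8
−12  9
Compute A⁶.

tr A = −2 and det A = −3, so the characteristic polynomial is λ² − (−2)λ + (−3) with roots 1 and −3.
Eigenvectors give P = [[−2, 1], [−3, 1]] with P⁻¹ = [[1, −1], [3, −2]], and A = P·diag(1, −3)·P⁻¹.
Then A⁶ = P·diag(1, 729)·P⁻¹ = [[−2, 729], [−3, 729]] · [[1, −1], [3, −2]] = [[2185, −1456], [2184, −1455]].

[[2185, −1456], [2184, −1455]]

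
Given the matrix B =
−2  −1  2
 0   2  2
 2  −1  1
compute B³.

B² = [[8, −2, −4], [4, 2, 6], [−2, −5, 3]]
B³ = [[−24, −8, 8], [4, −6, 18], [10, −11, −11]]

[[−24, −8, 8], [4, −6, 18], [10, −11, −11]]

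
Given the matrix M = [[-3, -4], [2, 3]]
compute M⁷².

M² = I (check: tr M = 0 and det M = -1), so M⁷² = I since 72 is even.

[[1, 0], [0, 1]]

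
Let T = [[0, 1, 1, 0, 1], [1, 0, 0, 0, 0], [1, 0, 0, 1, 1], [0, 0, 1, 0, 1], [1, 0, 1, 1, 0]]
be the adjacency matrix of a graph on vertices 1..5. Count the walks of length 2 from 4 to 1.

The number of length-2 walks from vertex 4 to vertex 1 is entry (4,1) of T^2, where T is the adjacency matrix.
T^2 = [[3, 0, 1, 2, 1], [0, 1, 1, 0, 1], [1, 1, 3, 1, 2], [2, 0, 1, 2, 1], [1, 1, 2, 1, 3]]

2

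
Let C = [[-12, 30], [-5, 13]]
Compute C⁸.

tr C = 1 and det C = -6, so the characteristic polynomial is λ² − (1)λ + (-6) with roots -2 and 3.
Eigenvectors give P = [[3, 2], [1, 1]] with P⁻¹ = [[1, -2], [-1, 3]], and C = P·diag(-2, 3)·P⁻¹.
Then C⁸ = P·diag(256, 6561)·P⁻¹ = [[768, 13122], [256, 6561]] · [[1, -2], [-1, 3]] = [[-12354, 37830], [-6305, 19171]].

[[-12354, 37830], [-6305, 19171]]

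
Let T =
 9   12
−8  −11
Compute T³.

tr T = −2 and det T = −3, so the characteristic polynomial is λ² − (−2)λ + (−3) with roots 1 and −3.
Eigenvectors give P = [[−3, 1], [2, −1]] with P⁻¹ = [[−1, −1], [−2, −3]], and T = P·diag(1, −3)·P⁻¹.
Then T³ = P·diag(1, −27)·P⁻¹ = [[−3, −27], [2, 27]] · [[−1, −1], [−2, −3]] = [[57, 84], [−56, −83]].

[[57, 84], [−56, −83]]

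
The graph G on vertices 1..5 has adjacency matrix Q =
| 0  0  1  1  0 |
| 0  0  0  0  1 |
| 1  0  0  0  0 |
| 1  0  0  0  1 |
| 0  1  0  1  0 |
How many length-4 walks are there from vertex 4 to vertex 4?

6

The number of length-4 walks from vertex 4 to vertex 4 is entry (4,4) of Q⁴, where Q is the adjacency matrix.
Q² = [[2, 0, 0, 0, 1], [0, 1, 0, 1, 0], [0, 0, 1, 1, 0], [0, 1, 1, 2, 0], [1, 0, 0, 0, 2]]
Q³ = [[0, 1, 2, 3, 0], [1, 0, 0, 0, 2], [2, 0, 0, 0, 1], [3, 0, 0, 0, 3], [0, 2, 1, 3, 0]]
Q⁴ = [[5, 0, 0, 0, 4], [0, 2, 1, 3, 0], [0, 1, 2, 3, 0], [0, 3, 3, 6, 0], [4, 0, 0, 0, 5]]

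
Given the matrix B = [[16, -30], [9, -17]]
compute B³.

tr B = -1 and det B = -2, so the characteristic polynomial is λ² − (-1)λ + (-2) with roots 1 and -2.
Eigenvectors give P = [[2, -5], [1, -3]] with P⁻¹ = [[3, -5], [1, -2]], and B = P·diag(1, -2)·P⁻¹.
Then B³ = P·diag(1, -8)·P⁻¹ = [[2, 40], [1, 24]] · [[3, -5], [1, -2]] = [[46, -90], [27, -53]].

[[46, -90], [27, -53]]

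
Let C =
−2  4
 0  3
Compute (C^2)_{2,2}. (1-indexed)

9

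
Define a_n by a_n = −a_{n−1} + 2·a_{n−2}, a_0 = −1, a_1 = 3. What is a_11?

With companion matrix B = [[−1, 2], [1, 0]], [a_n, a_{n−1}]ᵀ = B·[a_{n−1}, a_{n−2}]ᵀ, so [a_11, a_10]ᵀ = B^10·[a_1, a_0]ᵀ.
B^10 = [[683, −682], [−341, 342]], giving [a_11, a_10]ᵀ = [[2731], [−1365]].

2731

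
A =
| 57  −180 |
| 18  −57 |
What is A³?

[[513, −1620], [162, −513]]

tr A = 0 and det A = −9, so the characteristic polynomial is λ² − (0)λ + (−9) with roots 3 and −3.
Eigenvectors give P = [[10, 3], [3, 1]] with P⁻¹ = [[1, −3], [−3, 10]], and A = P·diag(3, −3)·P⁻¹.
Then A³ = P·diag(27, −27)·P⁻¹ = [[270, −81], [81, −27]] · [[1, −3], [−3, 10]] = [[513, −1620], [162, −513]].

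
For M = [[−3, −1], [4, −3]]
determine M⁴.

M² = [[5, 6], [−24, 5]]
M³ = [[9, −23], [92, 9]]
M⁴ = [[−119, 60], [−240, −119]]

[[−119, 60], [−240, −119]]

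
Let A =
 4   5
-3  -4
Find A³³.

A² = I (check: tr A = 0 and det A = -1), so A³³ = A since 33 is odd.

[[4, 5], [-3, -4]]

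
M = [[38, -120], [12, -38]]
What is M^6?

tr M = 0 and det M = -4, so the characteristic polynomial is λ² − (0)λ + (-4) with roots 2 and -2.
Eigenvectors give P = [[10, 3], [3, 1]] with P⁻¹ = [[1, -3], [-3, 10]], and M = P·diag(2, -2)·P⁻¹.
Then M^6 = P·diag(64, 64)·P⁻¹ = [[640, 192], [192, 64]] · [[1, -3], [-3, 10]] = [[64, 0], [0, 64]].

[[64, 0], [0, 64]]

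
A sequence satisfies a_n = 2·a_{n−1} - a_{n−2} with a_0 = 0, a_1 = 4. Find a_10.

With companion matrix Q = [[2, -1], [1, 0]], [a_n, a_{n−1}]ᵀ = Q·[a_{n−1}, a_{n−2}]ᵀ, so [a_10, a_9]ᵀ = Q⁹·[a_1, a_0]ᵀ.
Q⁹ = [[10, -9], [9, -8]], giving [a_10, a_9]ᵀ = [[40], [36]].

40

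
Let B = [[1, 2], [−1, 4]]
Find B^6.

tr B = 5 and det B = 6, so the characteristic polynomial is λ² − (5)λ + (6) with roots 3 and 2.
Eigenvectors give P = [[−1, 2], [−1, 1]] with P⁻¹ = [[1, −2], [1, −1]], and B = P·diag(3, 2)·P⁻¹.
Then B^6 = P·diag(729, 64)·P⁻¹ = [[−729, 128], [−729, 64]] · [[1, −2], [1, −1]] = [[−601, 1330], [−665, 1394]].

[[−601, 1330], [−665, 1394]]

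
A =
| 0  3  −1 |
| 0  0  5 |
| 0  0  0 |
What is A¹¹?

A is strictly triangular, hence nilpotent: A³ = 0, so A¹¹ = 0.

[[0, 0, 0], [0, 0, 0], [0, 0, 0]]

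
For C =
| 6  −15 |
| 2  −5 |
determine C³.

C² = C (a projection; rank 1, trace 1), so C³ = C.

[[6, −15], [2, −5]]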